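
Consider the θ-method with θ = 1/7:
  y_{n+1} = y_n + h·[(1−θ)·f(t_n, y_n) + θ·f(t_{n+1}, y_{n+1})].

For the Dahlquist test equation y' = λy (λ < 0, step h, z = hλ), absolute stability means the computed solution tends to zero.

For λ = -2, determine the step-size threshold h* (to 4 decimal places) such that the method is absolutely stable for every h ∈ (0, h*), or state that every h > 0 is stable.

(-2.8000,0); λ=-2 ⇒ h* = (14/5)/2 = 1.4000.

On y'=λy, z=hλ:
  y_{n+1} = y_n + z·[6/7·y_n + 1/7·y_{n+1}] ⇒ (1 − 1/7z)y_{n+1} = (1 + 6/7z)y_n
  ⇒ R(z) = (1 + 6/7z)/(1 − 1/7z).

Boundary: |R(x)|=1, x<0.
x=-1.02: |R|=0.1097
R=−1: 1+6/7x = −1+1/7x ⇒ -5/7x=2 ⇒ x=2/(-5/7)=-2.8000
Confirm numerically:
  x=-2.420: |R|=0.79830 <1
  x=-1.389: |R|=0.15902 <1
  x=-1.142: |R|=0.01818 <1
  x=-3.169: |R|=1.18143 >1
  x=-3.106: |R|=1.15140 >1
So |R|<1 on (-2.8000, 0).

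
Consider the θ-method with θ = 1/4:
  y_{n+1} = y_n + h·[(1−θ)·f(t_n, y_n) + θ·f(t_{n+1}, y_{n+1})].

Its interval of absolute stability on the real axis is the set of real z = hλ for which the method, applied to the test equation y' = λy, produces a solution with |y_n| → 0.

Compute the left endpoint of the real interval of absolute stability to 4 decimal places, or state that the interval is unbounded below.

left endpoint -4.0000.

With y'=λy (z=hλ):
  y_{n+1} = y_n + z·[3/4·y_n + 1/4·y_{n+1}] ⇒ (1 − 1/4z)y_{n+1} = (1 + 3/4z)y_n
  ⇒ R(z) = (1 + 3/4z)/(1 − 1/4z).

Boundary: |R(x)|=1, x<0.
x=-0.99: |R|=0.2064
R=−1: 1+3/4x = −1+1/4x ⇒ -1/2x=2 ⇒ x=2/(-1/2)=-4.0000
Confirm numerically:
  x=-3.672: |R|=0.91449 <1
  x=-3.478: |R|=0.86039 <1
  x=-2.869: |R|=0.67069 <1
  x=-4.372: |R|=1.08887 >1
  x=-4.060: |R|=1.01489 >1
Interval (-4.0000, 0).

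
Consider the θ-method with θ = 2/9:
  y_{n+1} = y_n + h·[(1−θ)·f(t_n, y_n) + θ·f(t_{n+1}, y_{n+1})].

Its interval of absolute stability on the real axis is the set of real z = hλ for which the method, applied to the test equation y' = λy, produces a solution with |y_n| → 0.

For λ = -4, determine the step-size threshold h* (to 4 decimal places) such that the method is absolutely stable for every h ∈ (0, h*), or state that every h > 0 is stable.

Test eqn y'=λy, z=hλ:
  y_{n+1} = y_n + z·[7/9·y_n + 2/9·y_{n+1}] ⇒ (1 − 2/9z)y_{n+1} = (1 + 7/9z)y_n
  ⇒ R(z) = (1 + 7/9z)/(1 − 2/9z).

Need |R(x)|<1, x<0.
x=-1.34: |R|=0.0325
R=−1: 1+7/9x = −1+2/9x ⇒ -5/9x=2 ⇒ x=2/(-5/9)=-3.6000
Confirm numerically:
  x=-3.291: |R|=0.90085 <1
  x=-2.357: |R|=0.54681 <1
  x=-2.226: |R|=0.48930 <1
  x=-4.147: |R|=1.15815 >1
  x=-3.839: |R|=1.07165 >1
  x=-3.799: |R|=1.05995 >1
Interval (-3.6000, 0).

(-3.6000,0); λ=-4 ⇒ h* = (18/5)/4 = 0.9000.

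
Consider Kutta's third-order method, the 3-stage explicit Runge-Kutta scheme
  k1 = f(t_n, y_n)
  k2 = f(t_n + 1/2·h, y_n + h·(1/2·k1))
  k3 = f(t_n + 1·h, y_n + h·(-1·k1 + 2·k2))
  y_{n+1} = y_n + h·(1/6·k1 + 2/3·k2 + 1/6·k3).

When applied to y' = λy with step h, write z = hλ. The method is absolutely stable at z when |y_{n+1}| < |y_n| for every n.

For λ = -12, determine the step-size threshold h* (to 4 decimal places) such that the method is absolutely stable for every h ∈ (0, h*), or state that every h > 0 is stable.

(-2.5127,0); λ=-12 ⇒ h* = 0.2094.

With y'=λy (z=hλ):
  order 3, 3-stage ⇒ R(z)=1+z+z^2/2+z^3/6
  (e.g. R(-1.37)=0.13989, |R|=0.13989)

Solve |R(x)|<1 on ℝ⁻.
x=-1.37: |R|=0.1399
|R(-2.46)|=0.9154 |R(-1.28)|=0.1897 |R(-0.83)|=0.4192
Bisect:
  x_lo=-3.3715 |R|=3.0752  x_hi=-0.3502 |R|=0.7040
  mid=-1.86081 |R|=0.20338 →hi
  mid=-2.61614 |R|=1.17827 →lo
  mid=-2.23847 |R|=0.60250 →hi
  mid=-2.42731 |R|=0.86494 →hi
  mid=-2.52172 |R|=1.01482 →lo
  mid=-2.47451 |R|=0.93824 →hi
  mid=-2.49812 |R|=0.97611 →hi
  mid=-2.50992 |R|=0.99536 →hi
  mid=-2.51582 |R|=1.00506 →lo
  mid=-2.51287 |R|=1.00020 →lo
  ...
  [-2.51287,-2.51269] ⇒ x*=-2.5127
So |R|<1 on (-2.5127, 0).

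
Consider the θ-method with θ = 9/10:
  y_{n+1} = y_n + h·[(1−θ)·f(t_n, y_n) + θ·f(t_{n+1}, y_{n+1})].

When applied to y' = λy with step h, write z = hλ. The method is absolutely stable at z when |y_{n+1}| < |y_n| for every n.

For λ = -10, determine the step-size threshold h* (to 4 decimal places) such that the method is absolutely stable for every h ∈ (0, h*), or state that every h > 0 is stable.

unbounded; (−∞, 0). Any h>0 works for λ=-10.

With y'=λy (z=hλ):
  y_{n+1} = y_n + z·[1/10·y_n + 9/10·y_{n+1}] ⇒ (1 − 9/10z)y_{n+1} = (1 + 1/10z)y_n
  Hence R(z) = (1 + 1/10z)/(1 − 9/10z).

Boundary: |R(x)|=1, x<0.
x=-1.17: |R|=0.4301
x=-2: |R|=0.2857
x=-10: |R|=0.0000
x=-100: |R|=0.0989
θ=9/10≥1/2 ⇒ |1+1/10x|<|1−9/10x| ∀x<0 ⇒ interval (−∞,0).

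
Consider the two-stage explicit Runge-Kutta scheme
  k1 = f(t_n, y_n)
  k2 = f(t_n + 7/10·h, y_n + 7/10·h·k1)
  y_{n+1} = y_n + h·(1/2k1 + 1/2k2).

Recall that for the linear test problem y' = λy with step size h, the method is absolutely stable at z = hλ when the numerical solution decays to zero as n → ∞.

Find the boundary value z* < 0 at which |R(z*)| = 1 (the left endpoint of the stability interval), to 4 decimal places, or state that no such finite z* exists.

With y'=λy (z=hλ):
  k1=λy_n ⇒ h·k1=z·y_n;  k2=λ(1+7/10z)y_n ⇒ h·k2=z(1+7/10z)y_n
  y_{n+1}/y_n = 1 + 1/2z + 1/2z(1+7/10z) = 1 + z + 7/20z²
  Hence R(z) = 1 + z + 7/20z².

Solve |R(x)|<1 on ℝ⁻.
x=-1.41: |R|=0.2858
R=1: x+7/20x²=0 ⇒ x=−20/7=-2.8571; min R=1−1/(4·7/20)=0.2857>−1
Confirm numerically:
  x=-2.513: |R|=0.69731 <1
  x=-1.635: |R|=0.30063 <1
  x=-1.435: |R|=0.28573 <1
  x=-3.109: |R|=1.27406 >1
  x=-2.898: |R|=1.04144 >1
So |R|<1 on (-2.8571, 0).

left endpoint -2.8571.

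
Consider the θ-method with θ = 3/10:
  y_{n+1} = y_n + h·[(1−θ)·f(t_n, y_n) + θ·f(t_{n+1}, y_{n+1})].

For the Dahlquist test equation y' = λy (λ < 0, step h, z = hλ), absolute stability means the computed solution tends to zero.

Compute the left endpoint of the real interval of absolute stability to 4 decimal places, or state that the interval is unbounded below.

With y'=λy (z=hλ):
  y_{n+1} = y_n + z·[7/10·y_n + 3/10·y_{n+1}] ⇒ (1 − 3/10z)y_{n+1} = (1 + 7/10z)y_n
  Hence R(z) = (1 + 7/10z)/(1 − 3/10z).

Need |R(x)|<1, x<0.
x=-1.1: |R|=0.1729
R=−1: 1+7/10x = −1+3/10x ⇒ -2/5x=2 ⇒ x=2/(-2/5)=-5.0000
Confirm numerically:
  x=-4.032: |R|=0.82476 <1
  x=-3.902: |R|=0.79766 <1
  x=-3.168: |R|=0.62428 <1
  x=-5.464: |R|=1.07032 >1
  x=-5.313: |R|=1.04827 >1
  x=-5.268: |R|=1.04154 >1
Stable set (-5.0000, 0).

z* = -5.0000.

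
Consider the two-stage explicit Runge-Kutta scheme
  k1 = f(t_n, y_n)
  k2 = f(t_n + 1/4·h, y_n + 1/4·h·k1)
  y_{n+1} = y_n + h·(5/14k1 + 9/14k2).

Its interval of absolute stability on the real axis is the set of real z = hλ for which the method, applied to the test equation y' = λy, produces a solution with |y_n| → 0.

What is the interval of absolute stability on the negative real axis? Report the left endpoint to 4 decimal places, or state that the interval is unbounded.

Test eqn y'=λy, z=hλ:
  k1=λy_n ⇒ h·k1=z·y_n;  k2=λ(1+1/4z)y_n ⇒ h·k2=z(1+1/4z)y_n
  y_{n+1}/y_n = 1 + 5/14z + 9/14z(1+1/4z) = 1 + z + 9/56z²
  ⇒ R(z) = 1 + z + 9/56z².

Solve |R(x)|<1 on ℝ⁻.
x=-0.46: |R|=0.5740
R=1: x+9/56x²=0 ⇒ x=−56/9=-6.2222; min R=1−1/(4·9/56)=-0.5556>−1
Confirm numerically:
  x=-4.555: |R|=0.22050 <1
  x=-4.054: |R|=0.41267 <1
  x=-3.843: |R|=0.46947 <1
  x=-2.997: |R|=0.55346 <1
  x=-6.344: |R|=1.12416 >1
  x=-6.304: |R|=1.08285 >1
Stable set (-6.2222, 0).

z∈(-6.2222,0).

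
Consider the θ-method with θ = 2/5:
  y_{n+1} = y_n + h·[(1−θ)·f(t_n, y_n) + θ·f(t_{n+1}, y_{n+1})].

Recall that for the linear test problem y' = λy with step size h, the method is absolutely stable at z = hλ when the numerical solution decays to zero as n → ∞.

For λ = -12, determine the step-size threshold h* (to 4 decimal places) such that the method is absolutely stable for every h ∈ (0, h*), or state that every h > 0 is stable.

With y'=λy (z=hλ):
  y_{n+1} = y_n + z·[3/5·y_n + 2/5·y_{n+1}] ⇒ (1 − 2/5z)y_{n+1} = (1 + 3/5z)y_n
  Hence R(z) = (1 + 3/5z)/(1 − 2/5z).

Boundary: |R(x)|=1, x<0.
x=-0.3: |R|=0.7321
R=−1: 1+3/5x = −1+2/5x ⇒ -1/5x=2 ⇒ x=2/(-1/5)=-10.0000
Confirm numerically:
  x=-9.814: |R|=0.99245 <1
  x=-9.605: |R|=0.98368 <1
  x=-5.103: |R|=0.67796 <1
  x=-4.398: |R|=0.59394 <1
  x=-10.530: |R|=1.02034 >1
  x=-10.496: |R|=1.01908 >1
Stable set (-10.0000, 0).

(-10.0000,0); λ=-12 ⇒ h* = (10)/12 = 0.8333.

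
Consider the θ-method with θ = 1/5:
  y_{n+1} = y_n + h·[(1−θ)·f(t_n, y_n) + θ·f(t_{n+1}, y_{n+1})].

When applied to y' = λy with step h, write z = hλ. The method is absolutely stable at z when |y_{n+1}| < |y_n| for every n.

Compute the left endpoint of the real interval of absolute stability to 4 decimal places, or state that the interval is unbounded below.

On y'=λy, z=hλ:
  y_{n+1} = y_n + z·[4/5·y_n + 1/5·y_{n+1}] ⇒ (1 − 1/5z)y_{n+1} = (1 + 4/5z)y_n
  so R(z) = (1 + 4/5z)/(1 − 1/5z).

Boundary: |R(x)|=1, x<0.
x=-1.75: |R|=0.2963
R=−1: 1+4/5x = −1+1/5x ⇒ -3/5x=2 ⇒ x=2/(-3/5)=-3.3333
Confirm numerically:
  x=-3.283: |R|=0.98177 <1
  x=-3.248: |R|=0.96896 <1
  x=-2.047: |R|=0.45239 <1
  x=-1.702: |R|=0.26977 <1
  x=-3.931: |R|=1.20076 >1
  x=-3.863: |R|=1.17928 >1
  x=-3.464: |R|=1.04631 >1
Stable set (-3.3333, 0).

z* = -3.3333.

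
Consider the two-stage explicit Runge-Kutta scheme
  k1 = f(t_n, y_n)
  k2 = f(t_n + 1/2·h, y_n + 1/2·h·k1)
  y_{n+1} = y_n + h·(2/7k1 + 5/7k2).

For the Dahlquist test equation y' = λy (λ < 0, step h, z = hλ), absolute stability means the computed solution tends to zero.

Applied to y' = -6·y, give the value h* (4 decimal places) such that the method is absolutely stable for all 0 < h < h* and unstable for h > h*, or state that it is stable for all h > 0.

With y'=λy (z=hλ):
  k1=λy_n ⇒ h·k1=z·y_n;  k2=λ(1+1/2z)y_n ⇒ h·k2=z(1+1/2z)y_n
  y_{n+1}/y_n = 1 + 2/7z + 5/7z(1+1/2z) = 1 + z + 5/14z²
  so R(z) = 1 + z + 5/14z².

Need |R(x)|<1, x<0.
x=-1.55: |R|=0.3080
R=1: x+5/14x²=0 ⇒ x=−14/5=-2.8000; min R=1−1/(4·5/14)=0.3000>−1
Confirm numerically:
  x=-2.626: |R|=0.83681 <1
  x=-2.508: |R|=0.73845 <1
  x=-2.030: |R|=0.44175 <1
  x=-3.035: |R|=1.25472 >1
  x=-2.867: |R|=1.06860 >1
Stable set (-2.8000, 0).

(-2.8000,0); λ=-6 ⇒ h* = (14/5)/6 = 0.4667.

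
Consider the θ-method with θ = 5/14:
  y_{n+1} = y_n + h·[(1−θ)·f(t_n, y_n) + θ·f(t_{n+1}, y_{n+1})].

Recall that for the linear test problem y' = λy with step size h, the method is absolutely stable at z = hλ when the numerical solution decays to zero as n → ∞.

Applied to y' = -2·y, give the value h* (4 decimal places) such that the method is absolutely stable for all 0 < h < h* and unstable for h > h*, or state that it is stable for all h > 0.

Test eqn y'=λy, z=hλ:
  y_{n+1} = y_n + z·[9/14·y_n + 5/14·y_{n+1}] ⇒ (1 − 5/14z)y_{n+1} = (1 + 9/14z)y_n
  so R(z) = (1 + 9/14z)/(1 − 5/14z).

Solve |R(x)|<1 on ℝ⁻.
x=-0.77: |R|=0.3961
R=−1: 1+9/14x = −1+5/14x ⇒ -2/7x=2 ⇒ x=2/(-2/7)=-7.0000
Confirm numerically:
  x=-5.496: |R|=0.85497 <1
  x=-4.994: |R|=0.79410 <1
  x=-3.486: |R|=0.55278 <1
  x=-3.464: |R|=0.54840 <1
  x=-7.424: |R|=1.03318 >1
  x=-7.374: |R|=1.02941 >1
  x=-7.193: |R|=1.01545 >1
Stable set (-7.0000, 0).

(-7.0000,0); λ=-2 ⇒ h* = (7)/2 = 3.5000.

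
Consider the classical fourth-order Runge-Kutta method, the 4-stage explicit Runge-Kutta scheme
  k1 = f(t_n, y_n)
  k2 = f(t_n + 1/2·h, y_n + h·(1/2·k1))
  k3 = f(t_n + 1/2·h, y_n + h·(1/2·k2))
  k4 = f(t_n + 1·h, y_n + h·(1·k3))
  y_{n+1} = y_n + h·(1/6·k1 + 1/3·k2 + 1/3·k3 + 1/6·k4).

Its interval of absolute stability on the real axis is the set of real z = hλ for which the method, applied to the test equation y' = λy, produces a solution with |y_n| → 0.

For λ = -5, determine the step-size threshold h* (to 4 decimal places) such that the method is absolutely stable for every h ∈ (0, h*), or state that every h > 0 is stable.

With y'=λy (z=hλ):
  order 4, 4-stage ⇒ R(z)=1+z+z^2/2+z^3/6+z^4/24
  (e.g. R(-0.32)=0.72618, |R|=0.72618)

Boundary: |R(x)|=1, x<0.
x=-0.32: |R|=0.7262
|R(-3.06)|=1.4996 |R(-1.44)|=0.2783 |R(-0.68)|=0.5077
Bisect:
  x_lo=-3.4314 |R|=2.4987  x_hi=-0.3102 |R|=0.7333
  mid=-1.87083 |R|=0.29827 →hi
  mid=-2.65112 |R|=0.81585 →hi
  mid=-3.04127 |R|=1.45969 →lo
  mid=-2.84620 |R|=1.09577 →lo
  mid=-2.74866 |R|=0.94616 →hi
  mid=-2.79743 |R|=1.01845 →lo
  mid=-2.77304 |R|=0.98169 →hi
  mid=-2.78524 |R|=0.99991 →hi
  ...
  [-2.78543,-2.78524] ⇒ x*=-2.7853
Stable set (-2.7853, 0).

(-2.7853,0); λ=-5 ⇒ h* = 0.5571.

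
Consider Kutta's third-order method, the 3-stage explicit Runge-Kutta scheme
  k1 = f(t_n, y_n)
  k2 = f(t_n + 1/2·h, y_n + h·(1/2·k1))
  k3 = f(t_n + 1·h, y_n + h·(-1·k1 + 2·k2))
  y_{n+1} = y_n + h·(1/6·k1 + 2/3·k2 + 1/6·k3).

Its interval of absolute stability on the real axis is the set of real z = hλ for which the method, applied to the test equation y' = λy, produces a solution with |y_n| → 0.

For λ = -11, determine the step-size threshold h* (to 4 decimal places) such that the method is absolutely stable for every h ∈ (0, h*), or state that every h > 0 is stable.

(-2.5127,0); λ=-11 ⇒ h* = 0.2284.

Test eqn y'=λy, z=hλ:
  order 3, 3-stage ⇒ R(z)=1+z+z^2/2+z^3/6
  (e.g. R(-1.7)=-0.07383, |R|=0.07383)

Find x<0 with |R(x)|<1.
x=-1.7: |R|=0.0738
|R(-2.74)|=1.4147 |R(-1.89)|=0.2292 |R(-0.61)|=0.5382
Bisect:
  x_lo=-3.2464 |R|=2.6792  x_hi=-0.1499 |R|=0.8608
  mid=-1.69814 |R|=0.07245 →hi
  mid=-2.47227 |R|=0.93467 →hi
  mid=-2.85933 |R|=1.66765 →lo
  mid=-2.66580 |R|=1.26997 →lo
  mid=-2.56903 |R|=1.09497 →lo
  mid=-2.52065 |R|=1.01304 →lo
  mid=-2.49646 |R|=0.97342 →hi
  ...
  [-2.51290,-2.51271] ⇒ x*=-2.5127
Interval (-2.5127, 0).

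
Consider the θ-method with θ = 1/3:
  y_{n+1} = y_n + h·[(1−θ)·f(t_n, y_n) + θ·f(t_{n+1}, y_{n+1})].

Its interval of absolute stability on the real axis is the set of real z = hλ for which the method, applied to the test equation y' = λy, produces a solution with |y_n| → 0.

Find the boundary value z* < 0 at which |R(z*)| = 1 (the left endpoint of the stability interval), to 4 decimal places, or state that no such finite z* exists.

left endpoint -6.0000.

Test eqn y'=λy, z=hλ:
  y_{n+1} = y_n + z·[2/3·y_n + 1/3·y_{n+1}] ⇒ (1 − 1/3z)y_{n+1} = (1 + 2/3z)y_n
  Hence R(z) = (1 + 2/3z)/(1 − 1/3z).

Need |R(x)|<1, x<0.
x=-1.64: |R|=0.0603
R=−1: 1+2/3x = −1+1/3x ⇒ -1/3x=2 ⇒ x=2/(-1/3)=-6.0000
Confirm numerically:
  x=-3.350: |R|=0.58268 <1
  x=-3.199: |R|=0.54815 <1
  x=-2.463: |R|=0.35255 <1
  x=-6.480: |R|=1.05063 >1
  x=-6.257: |R|=1.02776 >1
  x=-6.133: |R|=1.01456 >1
So |R|<1 on (-6.0000, 0).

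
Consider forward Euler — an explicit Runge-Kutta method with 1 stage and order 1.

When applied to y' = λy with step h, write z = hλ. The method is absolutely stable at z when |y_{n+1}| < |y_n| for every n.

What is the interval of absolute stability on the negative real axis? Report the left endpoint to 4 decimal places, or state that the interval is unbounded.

z∈(-2.0000,0).

Set f=λy, z=hλ:
  order 1, 1-stage ⇒ R(z)=1+z
  (e.g. R(-1.4)=-0.40000, |R|=0.40000)

Find x<0 with |R(x)|<1.
x=-1.4: |R|=0.4000
|R(-1.71)|=0.7100 |R(-1.45)|=0.4500 |R(-0.91)|=0.0900
Bisect:
  x_lo=-2.6466 |R|=1.6466  x_hi=-0.2363 |R|=0.7637
  mid=-1.44145 |R|=0.44145 →hi
  mid=-2.04404 |R|=1.04404 →lo
  mid=-1.74274 |R|=0.74274 →hi
  mid=-1.89339 |R|=0.89339 →hi
  mid=-1.96872 |R|=0.96872 →hi
  mid=-2.00638 |R|=1.00638 →lo
  mid=-1.98755 |R|=0.98755 →hi
  mid=-1.99696 |R|=0.99696 →hi
  ...
  [-2.00005,-1.99991] ⇒ x*=-2.0000
Stable set (-2.0000, 0).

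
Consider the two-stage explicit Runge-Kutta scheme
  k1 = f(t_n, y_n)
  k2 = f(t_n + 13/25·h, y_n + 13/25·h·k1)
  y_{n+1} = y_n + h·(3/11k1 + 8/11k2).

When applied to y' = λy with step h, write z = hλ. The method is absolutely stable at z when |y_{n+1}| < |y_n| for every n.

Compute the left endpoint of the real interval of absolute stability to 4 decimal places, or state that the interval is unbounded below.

z* = -2.6442.

Set f=λy, z=hλ:
  k1=λy_n ⇒ h·k1=z·y_n;  k2=λ(1+13/25z)y_n ⇒ h·k2=z(1+13/25z)y_n
  y_{n+1}/y_n = 1 + 3/11z + 8/11z(1+13/25z) = 1 + z + 104/275z²
  R(z) = 1 + z + 104/275z².

Find x<0 with |R(x)|<1.
x=-1.21: |R|=0.3437
R=1: x+104/275x²=0 ⇒ x=−275/104=-2.6442; min R=1−1/(4·104/275)=0.3389>−1
Confirm numerically:
  x=-2.217: |R|=0.64180 <1
  x=-2.174: |R|=0.61339 <1
  x=-1.307: |R|=0.33903 <1
  x=-3.204: |R|=1.67827 >1
  x=-2.826: |R|=1.19426 >1
Interval (-2.6442, 0).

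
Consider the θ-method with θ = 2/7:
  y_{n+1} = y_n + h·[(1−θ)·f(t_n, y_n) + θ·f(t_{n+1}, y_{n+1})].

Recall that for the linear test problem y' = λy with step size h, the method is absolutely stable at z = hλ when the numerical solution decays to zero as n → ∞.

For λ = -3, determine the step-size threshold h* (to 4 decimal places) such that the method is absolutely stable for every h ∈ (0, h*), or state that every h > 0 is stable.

(-4.6667,0); λ=-3 ⇒ h* = (14/3)/3 = 1.5556.

Set f=λy, z=hλ:
  y_{n+1} = y_n + z·[5/7·y_n + 2/7·y_{n+1}] ⇒ (1 − 2/7z)y_{n+1} = (1 + 5/7z)y_n
  ⇒ R(z) = (1 + 5/7z)/(1 − 2/7z).

Find x<0 with |R(x)|<1.
x=-1.51: |R|=0.0549
R=−1: 1+5/7x = −1+2/7x ⇒ -3/7x=2 ⇒ x=2/(-3/7)=-4.6667
Confirm numerically:
  x=-4.430: |R|=0.95523 <1
  x=-4.096: |R|=0.88731 <1
  x=-2.249: |R|=0.36919 <1
  x=-2.030: |R|=0.28481 <1
  x=-4.871: |R|=1.03661 >1
  x=-4.688: |R|=1.00391 >1
Stable set (-4.6667, 0).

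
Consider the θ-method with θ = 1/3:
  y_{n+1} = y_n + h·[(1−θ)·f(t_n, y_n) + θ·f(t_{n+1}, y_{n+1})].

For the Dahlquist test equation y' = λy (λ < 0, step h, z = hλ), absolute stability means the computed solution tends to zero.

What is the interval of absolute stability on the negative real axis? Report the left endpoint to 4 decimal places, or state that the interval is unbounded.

On y'=λy, z=hλ:
  y_{n+1} = y_n + z·[2/3·y_n + 1/3·y_{n+1}] ⇒ (1 − 1/3z)y_{n+1} = (1 + 2/3z)y_n
  so R(z) = (1 + 2/3z)/(1 − 1/3z).

Need |R(x)|<1, x<0.
x=-0.63: |R|=0.4793
R=−1: 1+2/3x = −1+1/3x ⇒ -1/3x=2 ⇒ x=2/(-1/3)=-6.0000
Confirm numerically:
  x=-5.599: |R|=0.95337 <1
  x=-5.286: |R|=0.91383 <1
  x=-4.403: |R|=0.78428 <1
  x=-4.400: |R|=0.78378 <1
  x=-6.315: |R|=1.03382 >1
  x=-6.082: |R|=1.00903 >1
  x=-6.034: |R|=1.00376 >1
Interval (-6.0000, 0).

z∈(-6.0000,0).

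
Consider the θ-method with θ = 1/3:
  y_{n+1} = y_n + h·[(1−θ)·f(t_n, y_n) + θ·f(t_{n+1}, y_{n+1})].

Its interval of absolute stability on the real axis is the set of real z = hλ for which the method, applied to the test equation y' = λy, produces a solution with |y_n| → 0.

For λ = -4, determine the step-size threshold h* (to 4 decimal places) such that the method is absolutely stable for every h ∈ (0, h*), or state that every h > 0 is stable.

(-6.0000,0); λ=-4 ⇒ h* = (6)/4 = 1.5000.

Set f=λy, z=hλ:
  y_{n+1} = y_n + z·[2/3·y_n + 1/3·y_{n+1}] ⇒ (1 − 1/3z)y_{n+1} = (1 + 2/3z)y_n
  ⇒ R(z) = (1 + 2/3z)/(1 − 1/3z).

Find x<0 with |R(x)|<1.
x=-0.75: |R|=0.4000
R=−1: 1+2/3x = −1+1/3x ⇒ -1/3x=2 ⇒ x=2/(-1/3)=-6.0000
Confirm numerically:
  x=-3.578: |R|=0.63180 <1
  x=-2.993: |R|=0.49825 <1
  x=-2.515: |R|=0.36809 <1
  x=-6.408: |R|=1.04337 >1
  x=-6.334: |R|=1.03578 >1
  x=-6.223: |R|=1.02418 >1
Interval (-6.0000, 0).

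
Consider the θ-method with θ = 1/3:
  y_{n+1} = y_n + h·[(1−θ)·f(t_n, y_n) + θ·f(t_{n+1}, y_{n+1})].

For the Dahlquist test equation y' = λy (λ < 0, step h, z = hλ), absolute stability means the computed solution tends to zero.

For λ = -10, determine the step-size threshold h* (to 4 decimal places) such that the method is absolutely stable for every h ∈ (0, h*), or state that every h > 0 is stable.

(-6.0000,0); λ=-10 ⇒ h* = (6)/10 = 0.6000.

On y'=λy, z=hλ:
  y_{n+1} = y_n + z·[2/3·y_n + 1/3·y_{n+1}] ⇒ (1 − 1/3z)y_{n+1} = (1 + 2/3z)y_n
  so R(z) = (1 + 2/3z)/(1 − 1/3z).

Find x<0 with |R(x)|<1.
x=-1.23: |R|=0.1277
R=−1: 1+2/3x = −1+1/3x ⇒ -1/3x=2 ⇒ x=2/(-1/3)=-6.0000
Confirm numerically:
  x=-4.962: |R|=0.86963 <1
  x=-4.382: |R|=0.78082 <1
  x=-4.213: |R|=0.75225 <1
  x=-3.308: |R|=0.57324 <1
  x=-6.389: |R|=1.04143 >1
  x=-6.354: |R|=1.03784 >1
  x=-6.205: |R|=1.02227 >1
Stable set (-6.0000, 0).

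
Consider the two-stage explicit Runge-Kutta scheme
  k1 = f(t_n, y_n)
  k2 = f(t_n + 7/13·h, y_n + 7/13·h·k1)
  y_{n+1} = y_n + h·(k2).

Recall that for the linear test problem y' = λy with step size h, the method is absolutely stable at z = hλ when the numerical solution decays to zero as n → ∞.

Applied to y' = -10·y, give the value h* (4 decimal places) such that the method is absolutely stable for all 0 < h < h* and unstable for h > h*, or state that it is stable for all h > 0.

With y'=λy (z=hλ):
  k1=λy_n ⇒ h·k1=z·y_n;  k2=λ(1+7/13z)y_n ⇒ h·k2=z(1+7/13z)y_n
  y_{n+1}/y_n = 1 + z(1+7/13z) = 1 + z + 7/13z²
  so R(z) = 1 + z + 7/13z².

Solve |R(x)|<1 on ℝ⁻.
x=-1.38: |R|=0.6454
R=1: x+7/13x²=0 ⇒ x=−13/7=-1.8571; min R=1−1/(4·7/13)=0.5357>−1
Confirm numerically:
  x=-1.518: |R|=0.72279 <1
  x=-1.121: |R|=0.55565 <1
  x=-0.798: |R|=0.54489 <1
  x=-0.754: |R|=0.55212 <1
  x=-2.423: |R|=1.73827 >1
  x=-2.049: |R|=1.21168 >1
Interval (-1.8571, 0).

(-1.8571,0); λ=-10 ⇒ h* = (13/7)/10 = 0.1857.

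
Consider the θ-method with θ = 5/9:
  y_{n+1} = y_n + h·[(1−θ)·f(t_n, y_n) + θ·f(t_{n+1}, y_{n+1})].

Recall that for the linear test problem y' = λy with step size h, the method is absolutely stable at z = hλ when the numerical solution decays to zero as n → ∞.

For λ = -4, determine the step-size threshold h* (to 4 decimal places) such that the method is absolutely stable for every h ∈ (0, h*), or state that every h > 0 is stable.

With y'=λy (z=hλ):
  y_{n+1} = y_n + z·[4/9·y_n + 5/9·y_{n+1}] ⇒ (1 − 5/9z)y_{n+1} = (1 + 4/9z)y_n
  Hence R(z) = (1 + 4/9z)/(1 − 5/9z).

Find x<0 with |R(x)|<1.
x=-0.45: |R|=0.6400
x=-2: |R|=0.0526
x=-10: |R|=0.5254
x=-100: |R|=0.7682
θ=5/9≥1/2 ⇒ |1+4/9x|<|1−5/9x| ∀x<0 ⇒ stable on all of ℝ⁻.

unbounded; (−∞, 0). Any h>0 works for λ=-4.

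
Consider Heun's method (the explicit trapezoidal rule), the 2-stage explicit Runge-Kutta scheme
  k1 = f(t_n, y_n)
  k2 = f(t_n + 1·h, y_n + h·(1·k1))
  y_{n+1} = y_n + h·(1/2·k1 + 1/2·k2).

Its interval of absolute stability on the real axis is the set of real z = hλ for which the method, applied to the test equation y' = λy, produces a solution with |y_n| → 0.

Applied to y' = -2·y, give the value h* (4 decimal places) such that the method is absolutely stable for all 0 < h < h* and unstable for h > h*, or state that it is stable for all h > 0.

(-2.0000,0); λ=-2 ⇒ h* = 1.0000.

On y'=λy, z=hλ:
  order 2, 2-stage ⇒ R(z)=1+z+z^2/2
  (e.g. R(-0.44)=0.65680, |R|=0.65680)

Find x<0 with |R(x)|<1.
x=-0.44: |R|=0.6568
|R(-2.08)|=1.0832 |R(-0.92)|=0.5032 |R(-0.8)|=0.5200
Bisect:
  x_lo=-2.4134 |R|=1.4988  x_hi=-0.2156 |R|=0.8077
  mid=-1.31447 |R|=0.54945 →hi
  mid=-1.86392 |R|=0.87318 →hi
  mid=-2.13865 |R|=1.14826 →lo
  mid=-2.00128 |R|=1.00128 →lo
  mid=-1.93260 |R|=0.93487 →hi
  mid=-1.96694 |R|=0.96749 →hi
  mid=-1.98411 |R|=0.98424 →hi
  ...
  [-2.00008,-1.99994] ⇒ x*=-2.0000
Stable set (-2.0000, 0).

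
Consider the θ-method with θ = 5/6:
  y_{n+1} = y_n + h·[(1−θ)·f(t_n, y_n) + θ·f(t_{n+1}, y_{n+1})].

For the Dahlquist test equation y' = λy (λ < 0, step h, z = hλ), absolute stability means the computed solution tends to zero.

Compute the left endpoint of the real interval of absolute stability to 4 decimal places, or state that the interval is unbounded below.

interval (−∞, 0).

Test eqn y'=λy, z=hλ:
  y_{n+1} = y_n + z·[1/6·y_n + 5/6·y_{n+1}] ⇒ (1 − 5/6z)y_{n+1} = (1 + 1/6z)y_n
  Hence R(z) = (1 + 1/6z)/(1 − 5/6z).

Boundary: |R(x)|=1, x<0.
x=-0.67: |R|=0.5701
x=-2: |R|=0.2500
x=-10: |R|=0.0714
x=-100: |R|=0.1858
θ=5/6≥1/2 ⇒ |1+1/6x|<|1−5/6x| ∀x<0 ⇒ stable on all of ℝ⁻.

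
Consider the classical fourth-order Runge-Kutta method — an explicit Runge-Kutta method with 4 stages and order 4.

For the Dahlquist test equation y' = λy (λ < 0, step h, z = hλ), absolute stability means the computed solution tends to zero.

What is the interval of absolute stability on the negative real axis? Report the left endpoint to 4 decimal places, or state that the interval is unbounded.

Set f=λy, z=hλ:
  order 4, 4-stage ⇒ R(z)=1+z+z^2/2+z^3/6+z^4/24
  (e.g. R(-0.61)=0.54399, |R|=0.54399)

Need |R(x)|<1, x<0.
x=-0.61: |R|=0.5440
|R(-2.92)|=1.2228 |R(-1.31)|=0.2961 |R(-0.91)|=0.4070
Bisect:
  x_lo=-3.4551 |R|=2.5772  x_hi=-0.3171 |R|=0.7283
  mid=-1.88610 |R|=0.30161 →hi
  mid=-2.67058 |R|=0.84038 →hi
  mid=-3.06282 |R|=1.50566 →lo
  mid=-2.86670 |R|=1.12984 →lo
  mid=-2.76864 |R|=0.97518 →hi
  mid=-2.81767 |R|=1.04992 →lo
  mid=-2.79316 |R|=1.01192 →lo
  mid=-2.78090 |R|=0.99339 →hi
  ...
  [-2.78530,-2.78511] ⇒ x*=-2.7853
Interval (-2.7853, 0).

z∈(-2.7853,0).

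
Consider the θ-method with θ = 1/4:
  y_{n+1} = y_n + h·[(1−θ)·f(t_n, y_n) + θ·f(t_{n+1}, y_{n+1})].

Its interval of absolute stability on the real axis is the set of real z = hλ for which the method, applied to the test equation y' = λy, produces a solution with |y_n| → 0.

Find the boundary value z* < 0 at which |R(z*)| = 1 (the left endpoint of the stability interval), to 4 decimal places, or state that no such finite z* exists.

With y'=λy (z=hλ):
  y_{n+1} = y_n + z·[3/4·y_n + 1/4·y_{n+1}] ⇒ (1 − 1/4z)y_{n+1} = (1 + 3/4z)y_n
  so R(z) = (1 + 3/4z)/(1 − 1/4z).

Solve |R(x)|<1 on ℝ⁻.
x=-1.75: |R|=0.2174
R=−1: 1+3/4x = −1+1/4x ⇒ -1/2x=2 ⇒ x=2/(-1/2)=-4.0000
Confirm numerically:
  x=-3.859: |R|=0.96412 <1
  x=-3.492: |R|=0.86439 <1
  x=-2.008: |R|=0.33688 <1
  x=-1.957: |R|=0.31408 <1
  x=-4.558: |R|=1.13040 >1
  x=-4.541: |R|=1.12668 >1
  x=-4.076: |R|=1.01882 >1
So |R|<1 on (-4.0000, 0).

left endpoint -4.0000.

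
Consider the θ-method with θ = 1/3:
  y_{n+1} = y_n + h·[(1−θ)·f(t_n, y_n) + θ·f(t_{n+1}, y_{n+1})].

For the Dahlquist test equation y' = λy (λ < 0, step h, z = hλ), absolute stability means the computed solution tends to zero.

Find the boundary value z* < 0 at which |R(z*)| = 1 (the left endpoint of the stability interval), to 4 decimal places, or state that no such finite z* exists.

With y'=λy (z=hλ):
  y_{n+1} = y_n + z·[2/3·y_n + 1/3·y_{n+1}] ⇒ (1 − 1/3z)y_{n+1} = (1 + 2/3z)y_n
  so R(z) = (1 + 2/3z)/(1 − 1/3z).

Find x<0 with |R(x)|<1.
x=-1.8: |R|=0.1250
R=−1: 1+2/3x = −1+1/3x ⇒ -1/3x=2 ⇒ x=2/(-1/3)=-6.0000
Confirm numerically:
  x=-5.676: |R|=0.96266 <1
  x=-4.326: |R|=0.77150 <1
  x=-4.112: |R|=0.73453 <1
  x=-6.393: |R|=1.04184 >1
  x=-6.366: |R|=1.03908 >1
So |R|<1 on (-6.0000, 0).

left endpoint -6.0000.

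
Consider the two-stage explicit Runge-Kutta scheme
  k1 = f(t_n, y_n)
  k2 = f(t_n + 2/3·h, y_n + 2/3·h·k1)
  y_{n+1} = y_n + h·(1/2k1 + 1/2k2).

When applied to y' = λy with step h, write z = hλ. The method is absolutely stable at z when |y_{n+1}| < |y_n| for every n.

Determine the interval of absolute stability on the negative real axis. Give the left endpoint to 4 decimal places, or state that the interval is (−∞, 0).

With y'=λy (z=hλ):
  k1=λy_n ⇒ h·k1=z·y_n;  k2=λ(1+2/3z)y_n ⇒ h·k2=z(1+2/3z)y_n
  y_{n+1}/y_n = 1 + 1/2z + 1/2z(1+2/3z) = 1 + z + 1/3z²
  ⇒ R(z) = 1 + z + 1/3z².

Boundary: |R(x)|=1, x<0.
x=-1.4: |R|=0.2533
R=1: x+1/3x²=0 ⇒ x=−3=-3.0000; min R=1−1/(4·1/3)=0.2500>−1
Confirm numerically:
  x=-1.999: |R|=0.33300 <1
  x=-1.996: |R|=0.33201 <1
  x=-1.303: |R|=0.26294 <1
  x=-3.597: |R|=1.71580 >1
  x=-3.165: |R|=1.17407 >1
  x=-3.130: |R|=1.13563 >1
Stable set (-3.0000, 0).

z∈(-3.0000,0).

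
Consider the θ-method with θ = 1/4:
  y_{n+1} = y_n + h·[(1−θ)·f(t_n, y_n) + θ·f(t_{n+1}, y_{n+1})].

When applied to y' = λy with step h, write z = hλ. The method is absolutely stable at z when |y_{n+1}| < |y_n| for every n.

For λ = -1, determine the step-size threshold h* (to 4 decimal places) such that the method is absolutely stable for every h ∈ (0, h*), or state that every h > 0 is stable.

(-4.0000,0); λ=-1 ⇒ h* = (4)/1 = 4.0000.

On y'=λy, z=hλ:
  y_{n+1} = y_n + z·[3/4·y_n + 1/4·y_{n+1}] ⇒ (1 − 1/4z)y_{n+1} = (1 + 3/4z)y_n
  ⇒ R(z) = (1 + 3/4z)/(1 − 1/4z).

Boundary: |R(x)|=1, x<0.
x=-0.88: |R|=0.2787
R=−1: 1+3/4x = −1+1/4x ⇒ -1/2x=2 ⇒ x=2/(-1/2)=-4.0000
Confirm numerically:
  x=-3.630: |R|=0.90301 <1
  x=-3.164: |R|=0.76661 <1
  x=-2.692: |R|=0.60909 <1
  x=-2.397: |R|=0.49883 <1
  x=-4.363: |R|=1.08681 >1
  x=-4.238: |R|=1.05778 >1
So |R|<1 on (-4.0000, 0).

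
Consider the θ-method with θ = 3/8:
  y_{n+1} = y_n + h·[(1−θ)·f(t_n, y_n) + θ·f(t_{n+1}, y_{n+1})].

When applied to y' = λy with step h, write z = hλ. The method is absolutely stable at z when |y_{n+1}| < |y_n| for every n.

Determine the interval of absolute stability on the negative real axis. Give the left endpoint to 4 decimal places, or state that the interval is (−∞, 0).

Set f=λy, z=hλ:
  y_{n+1} = y_n + z·[5/8·y_n + 3/8·y_{n+1}] ⇒ (1 − 3/8z)y_{n+1} = (1 + 5/8z)y_n
  so R(z) = (1 + 5/8z)/(1 − 3/8z).

Need |R(x)|<1, x<0.
x=-1.18: |R|=0.1820
R=−1: 1+5/8x = −1+3/8x ⇒ -1/4x=2 ⇒ x=2/(-1/4)=-8.0000
Confirm numerically:
  x=-7.533: |R|=0.96948 <1
  x=-4.887: |R|=0.72525 <1
  x=-4.800: |R|=0.71429 <1
  x=-3.754: |R|=0.55913 <1
  x=-8.432: |R|=1.02595 >1
  x=-8.224: |R|=1.01371 >1
Stable set (-8.0000, 0).

z∈(-8.0000,0).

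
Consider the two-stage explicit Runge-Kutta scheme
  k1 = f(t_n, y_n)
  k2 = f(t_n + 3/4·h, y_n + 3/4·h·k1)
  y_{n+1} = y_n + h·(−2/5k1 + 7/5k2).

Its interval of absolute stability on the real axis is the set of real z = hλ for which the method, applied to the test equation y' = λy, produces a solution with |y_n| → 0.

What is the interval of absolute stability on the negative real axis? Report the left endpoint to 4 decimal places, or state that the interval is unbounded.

z∈(-0.9524,0).

On y'=λy, z=hλ:
  k1=λy_n ⇒ h·k1=z·y_n;  k2=λ(1+3/4z)y_n ⇒ h·k2=z(1+3/4z)y_n
  y_{n+1}/y_n = 1 − 2/5z + 7/5z(1+3/4z) = 1 + z + 21/20z²
  so R(z) = 1 + z + 21/20z².

Need |R(x)|<1, x<0.
x=-1.6: |R|=2.0880
R=1: x+21/20x²=0 ⇒ x=−20/21=-0.9524; min R=1−1/(4·21/20)=0.7619>−1
Confirm numerically:
  x=-0.926: |R|=0.97435 <1
  x=-0.429: |R|=0.76424 <1
  x=-0.385: |R|=0.77064 <1
  x=-1.452: |R|=1.76172 >1
  x=-1.404: |R|=1.66578 >1
  x=-1.197: |R|=1.30745 >1
So |R|<1 on (-0.9524, 0).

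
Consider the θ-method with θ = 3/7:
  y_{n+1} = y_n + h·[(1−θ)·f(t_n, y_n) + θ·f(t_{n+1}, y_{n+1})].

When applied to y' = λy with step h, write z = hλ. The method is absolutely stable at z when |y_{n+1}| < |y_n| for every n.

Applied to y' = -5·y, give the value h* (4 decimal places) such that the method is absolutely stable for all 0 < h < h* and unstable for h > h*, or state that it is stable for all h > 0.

(-14.0000,0); λ=-5 ⇒ h* = (14)/5 = 2.8000.

On y'=λy, z=hλ:
  y_{n+1} = y_n + z·[4/7·y_n + 3/7·y_{n+1}] ⇒ (1 − 3/7z)y_{n+1} = (1 + 4/7z)y_n
  R(z) = (1 + 4/7z)/(1 − 3/7z).

Find x<0 with |R(x)|<1.
x=-1.58: |R|=0.0579
R=−1: 1+4/7x = −1+3/7x ⇒ -1/7x=2 ⇒ x=2/(-1/7)=-14.0000
Confirm numerically:
  x=-10.876: |R|=0.92117 <1
  x=-7.568: |R|=0.78346 <1
  x=-5.620: |R|=0.64878 <1
  x=-14.542: |R|=1.01071 >1
  x=-14.364: |R|=1.00727 >1
Interval (-14.0000, 0).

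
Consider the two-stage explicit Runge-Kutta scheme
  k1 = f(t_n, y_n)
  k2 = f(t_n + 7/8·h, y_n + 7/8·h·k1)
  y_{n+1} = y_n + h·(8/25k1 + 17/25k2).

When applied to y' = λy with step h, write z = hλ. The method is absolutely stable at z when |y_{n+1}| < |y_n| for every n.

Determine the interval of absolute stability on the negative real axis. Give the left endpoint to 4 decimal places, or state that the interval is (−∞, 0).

Set f=λy, z=hλ:
  k1=λy_n ⇒ h·k1=z·y_n;  k2=λ(1+7/8z)y_n ⇒ h·k2=z(1+7/8z)y_n
  y_{n+1}/y_n = 1 + 8/25z + 17/25z(1+7/8z) = 1 + z + 119/200z²
  ⇒ R(z) = 1 + z + 119/200z².

Boundary: |R(x)|=1, x<0.
x=-1.02: |R|=0.5990
R=1: x+119/200x²=0 ⇒ x=−200/119=-1.6807; min R=1−1/(4·119/200)=0.5798>−1
Confirm numerically:
  x=-1.556: |R|=0.88458 <1
  x=-1.454: |R|=0.80390 <1
  x=-0.736: |R|=0.58631 <1
  x=-0.689: |R|=0.59346 <1
  x=-2.004: |R|=1.38553 >1
  x=-1.847: |R|=1.18279 >1
Interval (-1.6807, 0).

(-1.6807, 0).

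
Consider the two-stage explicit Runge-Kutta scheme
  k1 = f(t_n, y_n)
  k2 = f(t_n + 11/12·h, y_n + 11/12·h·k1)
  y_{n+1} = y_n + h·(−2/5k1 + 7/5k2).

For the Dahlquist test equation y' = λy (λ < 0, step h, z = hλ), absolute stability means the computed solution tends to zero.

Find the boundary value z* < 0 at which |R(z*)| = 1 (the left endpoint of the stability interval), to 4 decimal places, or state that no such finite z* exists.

z* = -0.7792.

With y'=λy (z=hλ):
  k1=λy_n ⇒ h·k1=z·y_n;  k2=λ(1+11/12z)y_n ⇒ h·k2=z(1+11/12z)y_n
  y_{n+1}/y_n = 1 − 2/5z + 7/5z(1+11/12z) = 1 + z + 77/60z²
  R(z) = 1 + z + 77/60z².

Boundary: |R(x)|=1, x<0.
x=-0.54: |R|=0.8342
R=1: x+77/60x²=0 ⇒ x=−60/77=-0.7792; min R=1−1/(4·77/60)=0.8052>−1
Confirm numerically:
  x=-0.488: |R|=0.81762 <1
  x=-0.349: |R|=0.80731 <1
  x=-0.343: |R|=0.80798 <1
  x=-0.321: |R|=0.81124 <1
  x=-1.283: |R|=1.82948 >1
  x=-1.239: |R|=1.73107 >1
  x=-1.144: |R|=1.53554 >1
So |R|<1 on (-0.7792, 0).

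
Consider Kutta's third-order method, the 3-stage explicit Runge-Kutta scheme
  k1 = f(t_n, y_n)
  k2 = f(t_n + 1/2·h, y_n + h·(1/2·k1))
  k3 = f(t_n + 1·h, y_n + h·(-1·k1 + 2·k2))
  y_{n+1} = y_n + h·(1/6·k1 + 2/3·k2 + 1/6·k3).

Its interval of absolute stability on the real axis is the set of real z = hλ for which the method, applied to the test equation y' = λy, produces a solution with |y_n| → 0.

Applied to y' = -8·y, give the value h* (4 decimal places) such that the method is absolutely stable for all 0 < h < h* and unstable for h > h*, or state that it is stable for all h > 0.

Test eqn y'=λy, z=hλ:
  order 3, 3-stage ⇒ R(z)=1+z+z^2/2+z^3/6
  (e.g. R(-1.05)=0.30831, |R|=0.30831)

Boundary: |R(x)|=1, x<0.
x=-1.05: |R|=0.3083
|R(-2.87)|=1.6915 |R(-2.78)|=1.4966 |R(-2.2)|=0.5547
Bisect:
  x_lo=-2.8836 |R|=1.7222  x_hi=-0.3295 |R|=0.7188
  mid=-1.60652 |R|=0.00711 →hi
  mid=-2.24504 |R|=0.61085 →hi
  mid=-2.56430 |R|=1.08680 →lo
  mid=-2.40467 |R|=0.83093 →hi
  mid=-2.48449 |R|=0.95414 →hi
  mid=-2.52439 |R|=1.01925 →lo
  mid=-2.50444 |R|=0.98640 →hi
  ...
  [-2.51286,-2.51270] ⇒ x*=-2.5127
Interval (-2.5127, 0).

(-2.5127,0); λ=-8 ⇒ h* = 0.3141.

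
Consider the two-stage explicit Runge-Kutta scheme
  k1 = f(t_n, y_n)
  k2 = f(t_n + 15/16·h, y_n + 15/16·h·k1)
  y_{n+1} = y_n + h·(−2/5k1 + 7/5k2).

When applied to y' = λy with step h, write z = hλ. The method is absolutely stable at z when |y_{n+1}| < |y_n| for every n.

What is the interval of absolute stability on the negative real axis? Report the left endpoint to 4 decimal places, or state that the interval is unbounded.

Test eqn y'=λy, z=hλ:
  k1=λy_n ⇒ h·k1=z·y_n;  k2=λ(1+15/16z)y_n ⇒ h·k2=z(1+15/16z)y_n
  y_{n+1}/y_n = 1 − 2/5z + 7/5z(1+15/16z) = 1 + z + 21/16z²
  Hence R(z) = 1 + z + 21/16z².

Solve |R(x)|<1 on ℝ⁻.
x=-1.31: |R|=1.9424
R=1: x+21/16x²=0 ⇒ x=−16/21=-0.7619; min R=1−1/(4·21/16)=0.8095>−1
Confirm numerically:
  x=-0.732: |R|=0.97127 <1
  x=-0.523: |R|=0.83601 <1
  x=-0.458: |R|=0.81732 <1
  x=-0.346: |R|=0.81113 <1
  x=-0.914: |R|=1.18246 >1
  x=-0.911: |R|=1.17827 >1
So |R|<1 on (-0.7619, 0).

(-0.7619, 0).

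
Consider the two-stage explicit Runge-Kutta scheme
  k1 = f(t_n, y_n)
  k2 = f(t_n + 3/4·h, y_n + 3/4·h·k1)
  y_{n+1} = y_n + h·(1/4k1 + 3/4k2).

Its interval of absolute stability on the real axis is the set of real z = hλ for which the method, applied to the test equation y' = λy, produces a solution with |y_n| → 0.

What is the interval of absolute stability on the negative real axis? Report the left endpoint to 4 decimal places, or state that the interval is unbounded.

Set f=λy, z=hλ:
  k1=λy_n ⇒ h·k1=z·y_n;  k2=λ(1+3/4z)y_n ⇒ h·k2=z(1+3/4z)y_n
  y_{n+1}/y_n = 1 + 1/4z + 3/4z(1+3/4z) = 1 + z + 9/16z²
  so R(z) = 1 + z + 9/16z².

Solve |R(x)|<1 on ℝ⁻.
x=-0.56: |R|=0.6164
R=1: x+9/16x²=0 ⇒ x=−16/9=-1.7778; min R=1−1/(4·9/16)=0.5556>−1
Confirm numerically:
  x=-1.591: |R|=0.83285 <1
  x=-1.159: |R|=0.59660 <1
  x=-0.960: |R|=0.55840 <1
  x=-2.368: |R|=1.78618 >1
  x=-1.922: |R|=1.15592 >1
  x=-1.913: |R|=1.14551 >1
Interval (-1.7778, 0).

(-1.7778, 0).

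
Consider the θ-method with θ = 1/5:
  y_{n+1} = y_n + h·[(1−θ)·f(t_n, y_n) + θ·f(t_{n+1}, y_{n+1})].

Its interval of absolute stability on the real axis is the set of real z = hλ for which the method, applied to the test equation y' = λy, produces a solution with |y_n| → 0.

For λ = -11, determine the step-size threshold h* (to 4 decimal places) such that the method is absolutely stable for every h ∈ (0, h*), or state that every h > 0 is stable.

On y'=λy, z=hλ:
  y_{n+1} = y_n + z·[4/5·y_n + 1/5·y_{n+1}] ⇒ (1 − 1/5z)y_{n+1} = (1 + 4/5z)y_n
  so R(z) = (1 + 4/5z)/(1 − 1/5z).

Need |R(x)|<1, x<0.
x=-0.44: |R|=0.5956
R=−1: 1+4/5x = −1+1/5x ⇒ -3/5x=2 ⇒ x=2/(-3/5)=-3.3333
Confirm numerically:
  x=-3.155: |R|=0.93440 <1
  x=-1.748: |R|=0.29520 <1
  x=-1.714: |R|=0.27644 <1
  x=-3.822: |R|=1.16618 >1
  x=-3.674: |R|=1.11782 >1
  x=-3.498: |R|=1.05813 >1
Interval (-3.3333, 0).

(-3.3333,0); λ=-11 ⇒ h* = (10/3)/11 = 0.3030.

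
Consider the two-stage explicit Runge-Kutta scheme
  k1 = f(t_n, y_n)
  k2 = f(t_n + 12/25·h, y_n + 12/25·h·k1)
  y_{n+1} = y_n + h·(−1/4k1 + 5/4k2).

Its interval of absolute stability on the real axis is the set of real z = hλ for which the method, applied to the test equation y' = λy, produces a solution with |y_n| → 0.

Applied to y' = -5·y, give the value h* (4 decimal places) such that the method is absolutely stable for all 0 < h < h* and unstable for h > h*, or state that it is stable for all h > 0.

(-1.6667,0); λ=-5 ⇒ h* = (5/3)/5 = 0.3333.

Set f=λy, z=hλ:
  k1=λy_n ⇒ h·k1=z·y_n;  k2=λ(1+12/25z)y_n ⇒ h·k2=z(1+12/25z)y_n
  y_{n+1}/y_n = 1 − 1/4z + 5/4z(1+12/25z) = 1 + z + 3/5z²
  so R(z) = 1 + z + 3/5z².

Solve |R(x)|<1 on ℝ⁻.
x=-0.84: |R|=0.5834
R=1: x+3/5x²=0 ⇒ x=−5/3=-1.6667; min R=1−1/(4·3/5)=0.5833>−1
Confirm numerically:
  x=-1.533: |R|=0.87705 <1
  x=-1.417: |R|=0.78773 <1
  x=-0.778: |R|=0.58517 <1
  x=-0.742: |R|=0.58834 <1
  x=-2.237: |R|=1.76550 >1
  x=-2.190: |R|=1.68766 >1
  x=-2.128: |R|=1.58903 >1
Interval (-1.6667, 0).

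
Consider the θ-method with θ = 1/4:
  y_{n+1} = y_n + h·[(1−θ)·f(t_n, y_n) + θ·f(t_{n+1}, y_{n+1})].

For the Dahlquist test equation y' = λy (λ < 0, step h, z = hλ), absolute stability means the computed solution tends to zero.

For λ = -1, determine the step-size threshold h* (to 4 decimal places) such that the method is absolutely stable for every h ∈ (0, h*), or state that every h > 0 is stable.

With y'=λy (z=hλ):
  y_{n+1} = y_n + z·[3/4·y_n + 1/4·y_{n+1}] ⇒ (1 − 1/4z)y_{n+1} = (1 + 3/4z)y_n
  R(z) = (1 + 3/4z)/(1 − 1/4z).

Find x<0 with |R(x)|<1.
x=-1.25: |R|=0.0476
R=−1: 1+3/4x = −1+1/4x ⇒ -1/2x=2 ⇒ x=2/(-1/2)=-4.0000
Confirm numerically:
  x=-3.234: |R|=0.78822 <1
  x=-2.523: |R|=0.54714 <1
  x=-2.333: |R|=0.47355 <1
  x=-4.506: |R|=1.11897 >1
  x=-4.224: |R|=1.05447 >1
So |R|<1 on (-4.0000, 0).

(-4.0000,0); λ=-1 ⇒ h* = (4)/1 = 4.0000.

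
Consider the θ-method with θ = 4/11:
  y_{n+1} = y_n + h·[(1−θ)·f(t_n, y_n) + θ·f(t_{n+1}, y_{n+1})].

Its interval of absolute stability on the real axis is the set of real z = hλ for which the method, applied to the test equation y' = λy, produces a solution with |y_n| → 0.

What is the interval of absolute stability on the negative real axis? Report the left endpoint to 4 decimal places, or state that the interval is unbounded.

Set f=λy, z=hλ:
  y_{n+1} = y_n + z·[7/11·y_n + 4/11·y_{n+1}] ⇒ (1 − 4/11z)y_{n+1} = (1 + 7/11z)y_n
  Hence R(z) = (1 + 7/11z)/(1 − 4/11z).

Need |R(x)|<1, x<0.
x=-0.74: |R|=0.4169
R=−1: 1+7/11x = −1+4/11x ⇒ -3/11x=2 ⇒ x=2/(-3/11)=-7.3333
Confirm numerically:
  x=-6.098: |R|=0.89529 <1
  x=-5.114: |R|=0.78834 <1
  x=-4.822: |R|=0.75125 <1
  x=-3.324: |R|=0.50494 <1
  x=-7.829: |R|=1.03514 >1
  x=-7.744: |R|=1.02935 >1
  x=-7.691: |R|=1.02569 >1
Interval (-7.3333, 0).

z∈(-7.3333,0).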